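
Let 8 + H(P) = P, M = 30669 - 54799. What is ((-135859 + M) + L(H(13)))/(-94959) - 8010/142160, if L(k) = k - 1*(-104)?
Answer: 2196791921/1349937144 ≈ 1.6273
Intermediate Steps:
M = -24130
H(P) = -8 + P
L(k) = 104 + k (L(k) = k + 104 = 104 + k)
((-135859 + M) + L(H(13)))/(-94959) - 8010/142160 = ((-135859 - 24130) + (104 + (-8 + 13)))/(-94959) - 8010/142160 = (-159989 + (104 + 5))*(-1/94959) - 8010*1/142160 = (-159989 + 109)*(-1/94959) - 801/14216 = -159880*(-1/94959) - 801/14216 = 159880/94959 - 801/14216 = 2196791921/1349937144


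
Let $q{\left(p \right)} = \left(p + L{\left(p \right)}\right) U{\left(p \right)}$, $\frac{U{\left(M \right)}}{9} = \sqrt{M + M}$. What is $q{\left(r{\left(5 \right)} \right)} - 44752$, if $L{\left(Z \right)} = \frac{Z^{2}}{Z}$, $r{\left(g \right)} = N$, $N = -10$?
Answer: $-44752 - 360 i \sqrt{5} \approx -44752.0 - 804.98 i$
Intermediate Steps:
$U{\left(M \right)} = 9 \sqrt{2} \sqrt{M}$ ($U{\left(M \right)} = 9 \sqrt{M + M} = 9 \sqrt{2 M} = 9 \sqrt{2} \sqrt{M}$)
$r{\left(g \right)} = -10$
$L{\left(Z \right)} = Z$
$q{\left(p \right)} = 18 \sqrt{2} p^{\frac{3}{2}}$ ($q{\left(p \right)} = \left(p + p\right) 9 \sqrt{2} \sqrt{p} = 2 p 9 \sqrt{2} \sqrt{p} = 18 \sqrt{2} p^{\frac{3}{2}}$)
$q{\left(r{\left(5 \right)} \right)} - 44752 = 18 \sqrt{2} \left(-10\right)^{\frac{3}{2}} - 44752 = 18 \sqrt{2} \left(- 10 i \sqrt{10}\right) - 44752 = - 360 i \sqrt{5} - 44752 = -44752 - 360 i \sqrt{5}$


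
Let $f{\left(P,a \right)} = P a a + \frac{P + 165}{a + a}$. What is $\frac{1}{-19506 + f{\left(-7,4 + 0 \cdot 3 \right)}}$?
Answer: $- \frac{4}{78393} \approx -5.1025 \cdot 10^{-5}$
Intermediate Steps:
$f{\left(P,a \right)} = P a^{2} + \frac{165 + P}{2 a}$
$\frac{1}{-19506 + f{\left(-7,4 + 0 \cdot 3 \right)}} = \frac{1}{-19506 + \frac{165 - 7 + 2 \left(-7\right) \left(4 + 0 \cdot 3\right)^{3}}{2 \left(4 + 0 \cdot 3\right)}} = \frac{1}{-19506 + \frac{165 - 7 + 2 \left(-7\right) \left(4 + 0\right)^{3}}{2 \left(4 + 0\right)}} = \frac{1}{-19506 + \frac{165 - 7 + 2 \left(-7\right) 4^{3}}{2 \cdot 4}} = \frac{1}{-19506 + \frac{1}{2} \cdot \frac{1}{4} \left(165 - 7 + 2 \left(-7\right) 64\right)} = \frac{1}{-19506 + \frac{1}{2} \cdot \frac{1}{4} \left(165 - 7 - 896\right)} = \frac{1}{-19506 + \frac{1}{2} \cdot \frac{1}{4} \left(-738\right)} = \frac{1}{-19506 - \frac{369}{4}} = \frac{1}{- \frac{78393}{4}} = - \frac{4}{78393}$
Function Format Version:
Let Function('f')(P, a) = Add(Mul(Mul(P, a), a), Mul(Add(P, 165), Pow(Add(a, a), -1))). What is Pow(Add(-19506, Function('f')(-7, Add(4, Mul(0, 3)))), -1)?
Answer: Rational(-4, 78393) ≈ -5.1025e-5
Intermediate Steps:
Function('f')(P, a) = Add(Mul(P, Pow(a, 2)), Mul(Rational(1, 2), Pow(a, -1), Add(165, P))) (Function('f')(P, a) = Add(Mul(P, Pow(a, 2)), Mul(Add(165, P), Pow(Mul(2, a), -1))) = Add(Mul(P, Pow(a, 2)), Mul(Add(165, P), Mul(Rational(1, 2), Pow(a, -1)))) = Add(Mul(P, Pow(a, 2)), Mul(Rational(1, 2), Pow(a, -1), Add(165, P))))
Pow(Add(-19506, Function('f')(-7, Add(4, Mul(0, 3)))), -1) = Pow(Add(-19506, Mul(Rational(1, 2), Pow(Add(4, Mul(0, 3)), -1), Add(165, -7, Mul(2, -7, Pow(Add(4, Mul(0, 3)), 3))))), -1) = Pow(Add(-19506, Mul(Rational(1, 2), Pow(Add(4, 0), -1), Add(165, -7, Mul(2, -7, Pow(Add(4, 0), 3))))), -1) = Pow(Add(-19506, Mul(Rational(1, 2), Pow(4, -1), Add(165, -7, Mul(2, -7, Pow(4, 3))))), -1) = Pow(Add(-19506, Mul(Rational(1, 2), Rational(1, 4), Add(165, -7, Mul(2, -7, 64)))), -1) = Pow(Add(-19506, Mul(Rational(1, 2), Rational(1, 4), Add(165, -7, -896))), -1) = Pow(Add(-19506, Mul(Rational(1, 2), Rational(1, 4), -738)), -1) = Pow(Add(-19506, Rational(-369, 4)), -1) = Pow(Rational(-78393, 4), -1) = Rational(-4, 78393)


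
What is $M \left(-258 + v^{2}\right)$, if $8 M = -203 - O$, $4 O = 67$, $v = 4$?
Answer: $\frac{106359}{16} \approx 6647.4$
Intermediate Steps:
$O = \frac{67}{4}$ ($O = \frac{1}{4} \cdot 67 = \frac{67}{4} \approx 16.75$)
$M = - \frac{879}{32}$ ($M = \frac{-203 - \frac{67}{4}}{8} = \frac{1}{8} \left(- \frac{879}{4}\right) = - \frac{879}{32} \approx -27.469$)
$M \left(-258 + v^{2}\right) = - \frac{879 \left(-258 + 4^{2}\right)}{32} = - \frac{879 \left(-258 + 16\right)}{32} = \left(- \frac{879}{32}\right) \left(-242\right) = \frac{106359}{16}$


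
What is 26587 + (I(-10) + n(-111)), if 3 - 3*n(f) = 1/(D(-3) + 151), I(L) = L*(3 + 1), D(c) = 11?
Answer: 12902327/486 ≈ 26548.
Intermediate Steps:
I(L) = 4*L (I(L) = L*4 = 4*L)
n(f) = 485/486 (n(f) = 1 - 1/(3*(11 + 151)) = 1 - ⅓/162 = 1 - ⅓*1/162 = 1 - 1/486 = 485/486)
26587 + (I(-10) + n(-111)) = 26587 + (4*(-10) + 485/486) = 26587 + (-40 + 485/486) = 26587 - 18955/486 = 12902327/486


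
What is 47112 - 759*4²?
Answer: 34968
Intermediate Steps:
47112 - 759*4² = 47112 - 759*16 = 47112 - 12144 = 34968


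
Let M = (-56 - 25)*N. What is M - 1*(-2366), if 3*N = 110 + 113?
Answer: -3655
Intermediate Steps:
N = 223/3 (N = (110 + 113)/3 = (⅓)*223 = 223/3 ≈ 74.333)
M = -6021 (M = (-56 - 25)*(223/3) = -81*223/3 = -6021)
M - 1*(-2366) = -6021 - 1*(-2366) = -6021 + 2366 = -3655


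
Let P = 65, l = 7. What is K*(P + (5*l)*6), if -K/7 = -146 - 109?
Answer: 490875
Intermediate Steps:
K = 1785 (K = -7*(-146 - 109) = -7*(-255) = 1785)
K*(P + (5*l)*6) = 1785*(65 + (5*7)*6) = 1785*(65 + 35*6) = 1785*(65 + 210) = 1785*275 = 490875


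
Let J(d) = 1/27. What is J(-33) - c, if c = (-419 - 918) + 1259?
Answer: 2107/27 ≈ 78.037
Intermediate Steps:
J(d) = 1/27
c = -78 (c = -1337 + 1259 = -78)
J(-33) - c = 1/27 - 1*(-78) = 1/27 + 78 = 2107/27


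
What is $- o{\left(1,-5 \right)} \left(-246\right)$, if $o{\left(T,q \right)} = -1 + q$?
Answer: $-1476$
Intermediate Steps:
$- o{\left(1,-5 \right)} \left(-246\right) = - \left(-1 - 5\right) \left(-246\right) = - \left(-6\right) \left(-246\right) = \left(-1\right) 1476 = -1476$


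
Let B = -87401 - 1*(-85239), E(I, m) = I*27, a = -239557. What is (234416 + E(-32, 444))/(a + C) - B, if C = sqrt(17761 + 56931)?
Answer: 124015786109770/57387481557 - 467104*sqrt(18673)/57387481557 ≈ 2161.0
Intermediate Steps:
E(I, m) = 27*I
C = 2*sqrt(18673) (C = sqrt(74692) = 2*sqrt(18673) ≈ 273.30)
B = -2162 (B = -87401 + 85239 = -2162)
(234416 + E(-32, 444))/(a + C) - B = (234416 + 27*(-32))/(-239557 + 2*sqrt(18673)) - 1*(-2162) = (234416 - 864)/(-239557 + 2*sqrt(18673)) + 2162 = 233552/(-239557 + 2*sqrt(18673)) + 2162 = 2162 + 233552/(-239557 + 2*sqrt(18673))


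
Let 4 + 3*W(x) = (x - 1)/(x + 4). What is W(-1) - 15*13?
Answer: -1769/9 ≈ -196.56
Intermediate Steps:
W(x) = -4/3 + (-1 + x)/(3*(4 + x)) (W(x) = -4/3 + ((x - 1)/(x + 4))/3 = -4/3 + ((-1 + x)/(4 + x))/3 = -4/3 + (-1 + x)/(3*(4 + x)))
W(-1) - 15*13 = (-17/3 - 1*(-1))/(4 - 1) - 15*13 = (-17/3 + 1)/3 - 195 = (⅓)*(-14/3) - 195 = -14/9 - 195 = -1769/9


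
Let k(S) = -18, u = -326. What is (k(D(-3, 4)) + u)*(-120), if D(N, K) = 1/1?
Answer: 41280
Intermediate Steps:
D(N, K) = 1
(k(D(-3, 4)) + u)*(-120) = (-18 - 326)*(-120) = -344*(-120) = 41280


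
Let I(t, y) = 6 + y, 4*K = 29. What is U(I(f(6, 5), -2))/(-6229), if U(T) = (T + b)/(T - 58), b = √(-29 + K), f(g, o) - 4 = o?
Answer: 2/168183 + I*√87/672732 ≈ 1.1892e-5 + 1.3865e-5*I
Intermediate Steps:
f(g, o) = 4 + o
K = 29/4 (K = (¼)*29 = 29/4 ≈ 7.2500)
b = I*√87/2 (b = √(-29 + 29/4) = √(-87/4) = I*√87/2 ≈ 4.6637*I)
U(T) = (T + I*√87/2)/(-58 + T) (U(T) = (T + I*√87/2)/(T - 58) = (T + I*√87/2)/(-58 + T))
U(I(f(6, 5), -2))/(-6229) = (((6 - 2) + I*√87/2)/(-58 + (6 - 2)))/(-6229) = ((4 + I*√87/2)/(-58 + 4))*(-1/6229) = ((4 + I*√87/2)/(-54))*(-1/6229) = -(4 + I*√87/2)/54*(-1/6229) = (-2/27 - I*√87/108)*(-1/6229) = 2/168183 + I*√87/672732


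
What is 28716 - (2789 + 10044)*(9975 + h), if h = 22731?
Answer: -419687382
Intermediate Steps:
28716 - (2789 + 10044)*(9975 + h) = 28716 - (2789 + 10044)*(9975 + 22731) = 28716 - 12833*32706 = 28716 - 1*419716098 = 28716 - 419716098 = -419687382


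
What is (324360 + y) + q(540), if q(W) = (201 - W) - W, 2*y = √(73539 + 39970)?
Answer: 323481 + √113509/2 ≈ 3.2365e+5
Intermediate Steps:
y = √113509/2 (y = √(73539 + 39970)/2 = √113509/2 ≈ 168.46)
q(W) = 201 - 2*W
(324360 + y) + q(540) = (324360 + √113509/2) + (201 - 2*540) = (324360 + √113509/2) + (201 - 1080) = (324360 + √113509/2) - 879 = 323481 + √113509/2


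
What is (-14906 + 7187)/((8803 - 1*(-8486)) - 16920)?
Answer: -2573/123 ≈ -20.919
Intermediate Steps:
(-14906 + 7187)/((8803 - 1*(-8486)) - 16920) = -7719/((8803 + 8486) - 16920) = -7719/(17289 - 16920) = -7719/369 = -7719*1/369 = -2573/123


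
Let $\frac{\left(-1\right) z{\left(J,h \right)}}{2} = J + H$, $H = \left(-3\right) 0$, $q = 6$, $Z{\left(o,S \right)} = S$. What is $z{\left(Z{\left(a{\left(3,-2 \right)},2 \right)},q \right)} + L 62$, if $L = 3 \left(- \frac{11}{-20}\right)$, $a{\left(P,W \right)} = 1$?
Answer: $\frac{983}{10} \approx 98.3$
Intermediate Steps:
$H = 0$
$L = \frac{33}{20}$ ($L = 3 \left(\left(-11\right) \left(- \frac{1}{20}\right)\right) = 3 \cdot \frac{11}{20} = \frac{33}{20} \approx 1.65$)
$z{\left(J,h \right)} = - 2 J$ ($z{\left(J,h \right)} = - 2 \left(J + 0\right) = - 2 J$)
$z{\left(Z{\left(a{\left(3,-2 \right)},2 \right)},q \right)} + L 62 = \left(-2\right) 2 + \frac{33}{20} \cdot 62 = -4 + \frac{1023}{10} = \frac{983}{10}$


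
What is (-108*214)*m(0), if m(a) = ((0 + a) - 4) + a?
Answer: 92448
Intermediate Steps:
m(a) = -4 + 2*a (m(a) = (a - 4) + a = (-4 + a) + a = -4 + 2*a)
(-108*214)*m(0) = (-108*214)*(-4 + 2*0) = -23112*(-4 + 0) = -23112*(-4) = 92448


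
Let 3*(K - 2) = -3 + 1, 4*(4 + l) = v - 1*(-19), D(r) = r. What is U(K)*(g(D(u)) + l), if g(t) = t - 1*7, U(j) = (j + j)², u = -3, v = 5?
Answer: -512/9 ≈ -56.889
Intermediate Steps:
l = 2 (l = -4 + (5 - 1*(-19))/4 = -4 + (5 + 19)/4 = -4 + (¼)*24 = -4 + 6 = 2)
K = 4/3 (K = 2 + (-3 + 1)/3 = 2 + (⅓)*(-2) = 2 - ⅔ = 4/3 ≈ 1.3333)
U(j) = 4*j² (U(j) = (2*j)² = 4*j²)
g(t) = -7 + t (g(t) = t - 7 = -7 + t)
U(K)*(g(D(u)) + l) = (4*(4/3)²)*((-7 - 3) + 2) = (4*(16/9))*(-10 + 2) = (64/9)*(-8) = -512/9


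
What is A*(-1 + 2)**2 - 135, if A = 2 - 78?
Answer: -211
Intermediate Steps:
A = -76
A*(-1 + 2)**2 - 135 = -76*(-1 + 2)**2 - 135 = -76*1**2 - 135 = -76*1 - 135 = -76 - 135 = -211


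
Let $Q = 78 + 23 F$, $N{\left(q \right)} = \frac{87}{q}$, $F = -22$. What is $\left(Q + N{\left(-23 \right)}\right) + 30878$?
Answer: $\frac{700263}{23} \approx 30446.0$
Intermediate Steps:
$Q = -428$ ($Q = 78 + 23 \left(-22\right) = 78 - 506 = -428$)
$\left(Q + N{\left(-23 \right)}\right) + 30878 = \left(-428 + \frac{87}{-23}\right) + 30878 = \left(-428 + 87 \left(- \frac{1}{23}\right)\right) + 30878 = \left(-428 - \frac{87}{23}\right) + 30878 = - \frac{9931}{23} + 30878 = \frac{700263}{23}$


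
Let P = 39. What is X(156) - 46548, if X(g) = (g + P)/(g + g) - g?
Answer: -373627/8 ≈ -46703.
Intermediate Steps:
X(g) = -g + (39 + g)/(2*g) (X(g) = (g + 39)/(g + g) - g = (39 + g)/((2*g)) - g = (39 + g)*(1/(2*g)) - g = (39 + g)/(2*g) - g = -g + (39 + g)/(2*g))
X(156) - 46548 = (½ - 1*156 + (39/2)/156) - 46548 = (½ - 156 + (39/2)*(1/156)) - 46548 = (½ - 156 + ⅛) - 46548 = -1243/8 - 46548 = -373627/8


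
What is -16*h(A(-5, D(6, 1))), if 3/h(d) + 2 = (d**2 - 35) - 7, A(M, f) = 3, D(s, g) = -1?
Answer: 48/35 ≈ 1.3714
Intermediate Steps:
h(d) = 3/(-44 + d**2) (h(d) = 3/(-2 + ((d**2 - 35) - 7)) = 3/(-2 + ((-35 + d**2) - 7)) = 3/(-2 + (-42 + d**2)) = 3/(-44 + d**2))
-16*h(A(-5, D(6, 1))) = -48/(-44 + 3**2) = -48/(-44 + 9) = -48/(-35) = -48*(-1)/35 = -16*(-3/35) = 48/35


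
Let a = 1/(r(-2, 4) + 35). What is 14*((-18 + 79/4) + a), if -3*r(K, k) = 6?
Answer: 1645/66 ≈ 24.924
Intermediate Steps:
r(K, k) = -2 (r(K, k) = -⅓*6 = -2)
a = 1/33 (a = 1/(-2 + 35) = 1/33 ≈ 0.030303)
14*((-18 + 79/4) + a) = 14*((-18 + 79/4) + 1/33) = 14*(7/4 + 1/33) = 14*(235/132) = 1645/66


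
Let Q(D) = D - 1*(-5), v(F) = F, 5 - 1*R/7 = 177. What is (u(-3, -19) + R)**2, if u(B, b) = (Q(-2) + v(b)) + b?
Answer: 1535121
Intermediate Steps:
R = -1204 (R = 35 - 7*177 = 35 - 1239 = -1204)
Q(D) = 5 + D (Q(D) = D + 5 = 5 + D)
u(B, b) = 3 + 2*b (u(B, b) = ((5 - 2) + b) + b = (3 + b) + b = 3 + 2*b)
(u(-3, -19) + R)**2 = ((3 + 2*(-19)) - 1204)**2 = ((3 - 38) - 1204)**2 = (-35 - 1204)**2 = (-1239)**2 = 1535121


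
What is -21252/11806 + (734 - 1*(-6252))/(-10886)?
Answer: -78456497/32130029 ≈ -2.4418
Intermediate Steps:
-21252/11806 + (734 - 1*(-6252))/(-10886) = -21252*1/11806 + (734 + 6252)*(-1/10886) = -10626/5903 + 6986*(-1/10886) = -10626/5903 - 3493/5443 = -78456497/32130029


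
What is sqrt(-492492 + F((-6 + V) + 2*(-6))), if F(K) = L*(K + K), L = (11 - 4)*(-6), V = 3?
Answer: 4*I*sqrt(30702) ≈ 700.88*I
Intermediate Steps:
L = -42 (L = 7*(-6) = -42)
F(K) = -84*K (F(K) = -42*(K + K) = -84*K)
sqrt(-492492 + F((-6 + V) + 2*(-6))) = sqrt(-492492 - 84*((-6 + 3) + 2*(-6))) = sqrt(-492492 - 84*(-3 - 12)) = sqrt(-492492 - 84*(-15)) = sqrt(-492492 + 1260) = sqrt(-491232) = 4*I*sqrt(30702)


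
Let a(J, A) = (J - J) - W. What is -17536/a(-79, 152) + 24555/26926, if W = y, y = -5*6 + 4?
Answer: -235767953/350038 ≈ -673.55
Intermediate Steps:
y = -26 (y = -30 + 4 = -26)
W = -26
a(J, A) = 26 (a(J, A) = (J - J) - 1*(-26) = 0 + 26 = 26)
-17536/a(-79, 152) + 24555/26926 = -17536/26 + 24555/26926 = -17536*1/26 + 24555*(1/26926) = -8768/13 + 24555/26926 = -235767953/350038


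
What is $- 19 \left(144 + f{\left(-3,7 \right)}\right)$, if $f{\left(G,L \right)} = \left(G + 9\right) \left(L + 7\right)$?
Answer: $-4332$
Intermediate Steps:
$f{\left(G,L \right)} = \left(7 + L\right) \left(9 + G\right)$ ($f{\left(G,L \right)} = \left(9 + G\right) \left(7 + L\right) = \left(7 + L\right) \left(9 + G\right)$)
$- 19 \left(144 + f{\left(-3,7 \right)}\right) = - 19 \left(144 + \left(63 + 7 \left(-3\right) + 9 \cdot 7 - 21\right)\right) = - 19 \left(144 + \left(63 - 21 + 63 - 21\right)\right) = - 19 \left(144 + 84\right) = \left(-19\right) 228 = -4332$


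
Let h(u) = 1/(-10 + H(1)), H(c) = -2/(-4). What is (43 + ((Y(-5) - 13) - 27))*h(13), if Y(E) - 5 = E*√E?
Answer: -16/19 + 10*I*√5/19 ≈ -0.8421 + 1.1769*I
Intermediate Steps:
Y(E) = 5 + E^(3/2) (Y(E) = 5 + E*√E = 5 + E^(3/2))
H(c) = ½ (H(c) = -2*(-¼) = ½)
h(u) = -2/19 (h(u) = 1/(-10 + ½) = 1/(-19/2) = -2/19)
(43 + ((Y(-5) - 13) - 27))*h(13) = (43 + (((5 + (-5)^(3/2)) - 13) - 27))*(-2/19) = (43 + (((5 - 5*I*√5) - 13) - 27))*(-2/19) = (43 + ((-8 - 5*I*√5) - 27))*(-2/19) = (43 + (-35 - 5*I*√5))*(-2/19) = (8 - 5*I*√5)*(-2/19) = -16/19 + 10*I*√5/19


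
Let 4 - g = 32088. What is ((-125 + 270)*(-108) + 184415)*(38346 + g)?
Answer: 1056743810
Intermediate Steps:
g = -32084 (g = 4 - 1*32088 = 4 - 32088 = -32084)
((-125 + 270)*(-108) + 184415)*(38346 + g) = ((-125 + 270)*(-108) + 184415)*(38346 - 32084) = (145*(-108) + 184415)*6262 = (-15660 + 184415)*6262 = 168755*6262 = 1056743810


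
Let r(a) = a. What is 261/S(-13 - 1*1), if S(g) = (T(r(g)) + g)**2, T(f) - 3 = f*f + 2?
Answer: 261/34969 ≈ 0.0074638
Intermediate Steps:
T(f) = 5 + f**2 (T(f) = 3 + (f*f + 2) = 3 + (f**2 + 2) = 3 + (2 + f**2) = 5 + f**2)
S(g) = (5 + g + g**2)**2 (S(g) = ((5 + g**2) + g)**2 = (5 + g + g**2)**2)
261/S(-13 - 1*1) = 261/((5 + (-13 - 1*1) + (-13 - 1*1)**2)**2) = 261/((5 + (-13 - 1) + (-13 - 1)**2)**2) = 261/((5 - 14 + (-14)**2)**2) = 261/((5 - 14 + 196)**2) = 261/(187**2) = 261/34969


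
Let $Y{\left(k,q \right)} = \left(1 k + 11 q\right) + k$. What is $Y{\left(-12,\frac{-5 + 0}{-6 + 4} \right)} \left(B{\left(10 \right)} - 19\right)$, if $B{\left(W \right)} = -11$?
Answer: $-105$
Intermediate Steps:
$Y{\left(k,q \right)} = 2 k + 11 q$ ($Y{\left(k,q \right)} = \left(k + 11 q\right) + k = 2 k + 11 q$)
$Y{\left(-12,\frac{-5 + 0}{-6 + 4} \right)} \left(B{\left(10 \right)} - 19\right) = \left(2 \left(-12\right) + 11 \frac{-5 + 0}{-6 + 4}\right) \left(-11 - 19\right) = \left(-24 + 11 \left(- \frac{5}{-2}\right)\right) \left(-30\right) = \left(-24 + 11 \left(\left(-5\right) \left(- \frac{1}{2}\right)\right)\right) \left(-30\right) = \left(-24 + 11 \cdot \frac{5}{2}\right) \left(-30\right) = \left(-24 + \frac{55}{2}\right) \left(-30\right) = \frac{7}{2} \left(-30\right) = -105$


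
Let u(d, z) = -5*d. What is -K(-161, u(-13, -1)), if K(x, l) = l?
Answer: -65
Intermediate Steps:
-K(-161, u(-13, -1)) = -(-5)*(-13) = -1*65 = -65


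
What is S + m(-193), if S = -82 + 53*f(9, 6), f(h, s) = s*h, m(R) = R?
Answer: 2587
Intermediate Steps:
f(h, s) = h*s
S = 2780 (S = -82 + 53*(9*6) = -82 + 53*54 = -82 + 2862 = 2780)
S + m(-193) = 2780 - 193 = 2587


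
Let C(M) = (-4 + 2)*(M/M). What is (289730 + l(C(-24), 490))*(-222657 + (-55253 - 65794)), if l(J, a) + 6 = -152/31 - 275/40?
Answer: -3086832733653/31 ≈ -9.9575e+10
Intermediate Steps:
C(M) = -2 (C(M) = -2*1 = -2)
l(J, a) = -4409/248 (l(J, a) = -6 + (-152/31 - 275/40) = -6 + (-152*1/31 - 275*1/40) = -6 + (-152/31 - 55/8) = -6 - 2921/248 = -4409/248)
(289730 + l(C(-24), 490))*(-222657 + (-55253 - 65794)) = (289730 - 4409/248)*(-222657 + (-55253 - 65794)) = 71848631*(-222657 - 121047)/248 = (71848631/248)*(-343704) = -3086832733653/31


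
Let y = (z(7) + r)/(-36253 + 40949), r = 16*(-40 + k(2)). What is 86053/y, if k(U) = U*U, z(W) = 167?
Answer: -404104888/409 ≈ -9.8803e+5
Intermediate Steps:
k(U) = U**2
r = -576 (r = 16*(-40 + 2**2) = 16*(-40 + 4) = 16*(-36) = -576)
y = -409/4696 (y = (167 - 576)/(-36253 + 40949) = -409/4696 ≈ -0.087095)
86053/y = 86053/(-409/4696) = 86053*(-4696/409) = -404104888/409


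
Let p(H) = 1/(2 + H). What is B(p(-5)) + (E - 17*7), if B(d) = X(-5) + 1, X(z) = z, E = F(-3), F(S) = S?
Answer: -126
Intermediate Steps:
E = -3
B(d) = -4 (B(d) = -5 + 1 = -4)
B(p(-5)) + (E - 17*7) = -4 + (-3 - 17*7) = -4 + (-3 - 119) = -4 - 122 = -126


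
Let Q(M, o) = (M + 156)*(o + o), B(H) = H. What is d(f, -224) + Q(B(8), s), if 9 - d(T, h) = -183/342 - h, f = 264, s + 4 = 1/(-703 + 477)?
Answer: -19682617/12882 ≈ -1527.9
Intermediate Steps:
s = -905/226 (s = -4 + 1/(-703 + 477) = -4 + 1/(-226) = -4 - 1/226 = -905/226 ≈ -4.0044)
Q(M, o) = 2*o*(156 + M) (Q(M, o) = (156 + M)*(2*o) = 2*o*(156 + M))
d(T, h) = 1087/114 + h (d(T, h) = 9 - (-183/342 - h) = 9 - (-183*1/342 - h) = 9 - (-61/114 - h) = 9 + (61/114 + h) = 1087/114 + h)
d(f, -224) + Q(B(8), s) = (1087/114 - 224) + 2*(-905/226)*(156 + 8) = -24449/114 + 2*(-905/226)*164 = -24449/114 - 148420/113 = -19682617/12882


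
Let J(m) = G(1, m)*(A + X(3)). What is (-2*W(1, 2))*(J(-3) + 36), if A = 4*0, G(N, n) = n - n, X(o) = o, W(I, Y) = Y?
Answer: -144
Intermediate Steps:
G(N, n) = 0
A = 0
J(m) = 0 (J(m) = 0*(0 + 3) = 0*3 = 0)
(-2*W(1, 2))*(J(-3) + 36) = (-2*2)*(0 + 36) = -4*36 = -144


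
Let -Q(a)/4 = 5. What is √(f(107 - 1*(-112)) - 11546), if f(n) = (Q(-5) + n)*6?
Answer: 4*I*√647 ≈ 101.74*I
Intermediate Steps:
Q(a) = -20 (Q(a) = -4*5 = -20)
f(n) = -120 + 6*n (f(n) = (-20 + n)*6 = -120 + 6*n)
√(f(107 - 1*(-112)) - 11546) = √((-120 + 6*(107 - 1*(-112))) - 11546) = √((-120 + 6*(107 + 112)) - 11546) = √((-120 + 6*219) - 11546) = √((-120 + 1314) - 11546) = √(1194 - 11546) = √(-10352) = 4*I*√647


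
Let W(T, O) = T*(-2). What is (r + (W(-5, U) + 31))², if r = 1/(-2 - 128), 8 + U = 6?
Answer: 28398241/16900 ≈ 1680.4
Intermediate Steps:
U = -2 (U = -8 + 6 = -2)
W(T, O) = -2*T
r = -1/130 (r = 1/(-130) = -1/130 ≈ -0.0076923)
(r + (W(-5, U) + 31))² = (-1/130 + (-2*(-5) + 31))² = (-1/130 + (10 + 31))² = (-1/130 + 41)² = (5329/130)² = 28398241/16900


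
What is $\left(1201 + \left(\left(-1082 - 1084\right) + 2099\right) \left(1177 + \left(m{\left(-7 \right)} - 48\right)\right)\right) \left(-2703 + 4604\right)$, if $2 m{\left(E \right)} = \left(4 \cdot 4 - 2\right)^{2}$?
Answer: $-153996208$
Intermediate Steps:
$m{\left(E \right)} = 98$ ($m{\left(E \right)} = \frac{\left(4 \cdot 4 - 2\right)^{2}}{2} = \frac{\left(16 - 2\right)^{2}}{2} = \frac{14^{2}}{2} = \frac{1}{2} \cdot 196 = 98$)
$\left(1201 + \left(\left(-1082 - 1084\right) + 2099\right) \left(1177 + \left(m{\left(-7 \right)} - 48\right)\right)\right) \left(-2703 + 4604\right) = \left(1201 + \left(\left(-1082 - 1084\right) + 2099\right) \left(1177 + \left(98 - 48\right)\right)\right) \left(-2703 + 4604\right) = \left(1201 + \left(-2166 + 2099\right) \left(1177 + 50\right)\right) 1901 = \left(1201 - 82209\right) 1901 = \left(-81008\right) 1901 = -153996208$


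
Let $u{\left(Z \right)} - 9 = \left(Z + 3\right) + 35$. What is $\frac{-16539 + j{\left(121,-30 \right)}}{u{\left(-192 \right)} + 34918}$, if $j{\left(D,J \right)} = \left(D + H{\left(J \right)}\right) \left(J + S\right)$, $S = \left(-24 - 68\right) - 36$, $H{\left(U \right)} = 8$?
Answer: $- \frac{12307}{11591} \approx -1.0618$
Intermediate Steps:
$S = -128$ ($S = -92 - 36 = -128$)
$j{\left(D,J \right)} = \left(-128 + J\right) \left(8 + D\right)$ ($j{\left(D,J \right)} = \left(D + 8\right) \left(J - 128\right) = \left(8 + D\right) \left(-128 + J\right) = \left(-128 + J\right) \left(8 + D\right)$)
$u{\left(Z \right)} = 47 + Z$ ($u{\left(Z \right)} = 9 + \left(\left(Z + 3\right) + 35\right) = 9 + \left(\left(3 + Z\right) + 35\right) = 9 + \left(38 + Z\right) = 47 + Z$)
$\frac{-16539 + j{\left(121,-30 \right)}}{u{\left(-192 \right)} + 34918} = \frac{-16539 + \left(-1024 - 15488 + 8 \left(-30\right) + 121 \left(-30\right)\right)}{\left(47 - 192\right) + 34918} = \frac{-16539 - 20382}{-145 + 34918} = \frac{-16539 - 20382}{34773} = \left(-36921\right) \frac{1}{34773} = - \frac{12307}{11591}$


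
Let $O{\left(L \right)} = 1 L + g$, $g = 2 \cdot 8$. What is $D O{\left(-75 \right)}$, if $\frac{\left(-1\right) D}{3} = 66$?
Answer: $11682$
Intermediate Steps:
$g = 16$
$D = -198$ ($D = \left(-3\right) 66 = -198$)
$O{\left(L \right)} = 16 + L$ ($O{\left(L \right)} = 1 L + 16 = L + 16 = 16 + L$)
$D O{\left(-75 \right)} = - 198 \left(16 - 75\right) = \left(-198\right) \left(-59\right) = 11682$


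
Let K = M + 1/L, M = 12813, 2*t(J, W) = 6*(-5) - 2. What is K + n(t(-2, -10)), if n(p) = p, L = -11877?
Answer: 151989968/11877 ≈ 12797.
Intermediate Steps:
t(J, W) = -16 (t(J, W) = (6*(-5) - 2)/2 = (-30 - 2)/2 = (½)*(-32) = -16)
K = 152180000/11877 (K = 12813 + 1/(-11877) = 12813 - 1/11877 = 152180000/11877 ≈ 12813.)
K + n(t(-2, -10)) = 152180000/11877 - 16 = 151989968/11877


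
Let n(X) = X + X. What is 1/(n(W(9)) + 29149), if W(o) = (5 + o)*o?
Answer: 1/29401 ≈ 3.4012e-5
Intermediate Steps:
W(o) = o*(5 + o)
n(X) = 2*X
1/(n(W(9)) + 29149) = 1/(2*(9*(5 + 9)) + 29149) = 1/(2*(9*14) + 29149) = 1/(2*126 + 29149) = 1/(252 + 29149) = 1/29401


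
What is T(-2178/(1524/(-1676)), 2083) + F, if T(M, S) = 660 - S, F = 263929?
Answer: 262506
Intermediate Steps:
T(-2178/(1524/(-1676)), 2083) + F = (660 - 1*2083) + 263929 = (660 - 2083) + 263929 = -1423 + 263929 = 262506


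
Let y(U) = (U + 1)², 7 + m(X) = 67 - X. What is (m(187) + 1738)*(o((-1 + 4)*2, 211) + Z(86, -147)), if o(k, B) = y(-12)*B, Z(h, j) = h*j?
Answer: 20764179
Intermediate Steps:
m(X) = 60 - X (m(X) = -7 + (67 - X) = 60 - X)
y(U) = (1 + U)²
o(k, B) = 121*B (o(k, B) = (1 - 12)²*B = (-11)²*B = 121*B)
(m(187) + 1738)*(o((-1 + 4)*2, 211) + Z(86, -147)) = ((60 - 1*187) + 1738)*(121*211 + 86*(-147)) = ((60 - 187) + 1738)*(25531 - 12642) = (-127 + 1738)*12889 = 1611*12889 = 20764179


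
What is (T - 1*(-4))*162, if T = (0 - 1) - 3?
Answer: 0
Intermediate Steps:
T = -4 (T = -1 - 3 = -4)
(T - 1*(-4))*162 = (-4 - 1*(-4))*162 = (-4 + 4)*162 = 0*162 = 0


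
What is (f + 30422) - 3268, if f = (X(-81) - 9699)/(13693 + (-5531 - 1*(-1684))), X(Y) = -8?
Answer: 267348577/9846 ≈ 27153.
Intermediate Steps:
f = -9707/9846 (f = (-8 - 9699)/(13693 + (-5531 - 1*(-1684))) = -9707/(13693 + (-5531 + 1684)) = -9707/(13693 - 3847) = -9707/9846 ≈ -0.98588)
(f + 30422) - 3268 = (-9707/9846 + 30422) - 3268 = 299525305/9846 - 3268 = 267348577/9846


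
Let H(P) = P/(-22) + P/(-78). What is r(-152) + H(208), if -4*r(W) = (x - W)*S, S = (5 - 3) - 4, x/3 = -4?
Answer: 1910/33 ≈ 57.879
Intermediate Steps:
x = -12 (x = 3*(-4) = -12)
S = -2 (S = 2 - 4 = -2)
H(P) = -25*P/429 (H(P) = P*(-1/22) + P*(-1/78) = -P/22 - P/78 = -25*P/429)
r(W) = -6 - W/2 (r(W) = -(-12 - W)*(-2)/4 = -(24 + 2*W)/4 = -6 - W/2)
r(-152) + H(208) = (-6 - ½*(-152)) - 25/429*208 = (-6 + 76) - 400/33 = 70 - 400/33 = 1910/33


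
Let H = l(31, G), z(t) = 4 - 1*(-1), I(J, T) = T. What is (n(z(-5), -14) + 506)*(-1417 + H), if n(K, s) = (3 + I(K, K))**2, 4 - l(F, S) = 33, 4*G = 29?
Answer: -824220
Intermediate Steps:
G = 29/4 (G = (1/4)*29 = 29/4 ≈ 7.2500)
l(F, S) = -29 (l(F, S) = 4 - 1*33 = 4 - 33 = -29)
z(t) = 5 (z(t) = 4 + 1 = 5)
H = -29
n(K, s) = (3 + K)**2
(n(z(-5), -14) + 506)*(-1417 + H) = ((3 + 5)**2 + 506)*(-1417 - 29) = (8**2 + 506)*(-1446) = (64 + 506)*(-1446) = 570*(-1446) = -824220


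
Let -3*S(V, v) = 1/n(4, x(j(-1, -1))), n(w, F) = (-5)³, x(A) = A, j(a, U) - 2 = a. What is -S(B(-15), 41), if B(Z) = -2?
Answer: -1/375 ≈ -0.0026667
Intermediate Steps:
j(a, U) = 2 + a
n(w, F) = -125
S(V, v) = 1/375 (S(V, v) = -⅓/(-125) = -⅓*(-1/125) = 1/375)
-S(B(-15), 41) = -1*1/375 = -1/375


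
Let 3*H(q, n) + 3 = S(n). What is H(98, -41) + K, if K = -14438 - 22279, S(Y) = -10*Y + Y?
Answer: -36595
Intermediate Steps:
S(Y) = -9*Y
H(q, n) = -1 - 3*n (H(q, n) = -1 + (-9*n)/3 = -1 - 3*n)
K = -36717
H(98, -41) + K = (-1 - 3*(-41)) - 36717 = (-1 + 123) - 36717 = 122 - 36717 = -36595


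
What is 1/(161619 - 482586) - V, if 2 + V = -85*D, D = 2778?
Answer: 75790579643/320967 ≈ 2.3613e+5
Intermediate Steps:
V = -236132 (V = -2 - 85*2778 = -2 - 236130 = -236132)
1/(161619 - 482586) - V = 1/(161619 - 482586) - 1*(-236132) = 1/(-320967) + 236132 = -1/320967 + 236132 = 75790579643/320967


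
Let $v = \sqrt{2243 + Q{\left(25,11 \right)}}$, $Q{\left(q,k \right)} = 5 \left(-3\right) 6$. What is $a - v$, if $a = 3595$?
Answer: $3595 - \sqrt{2153} \approx 3548.6$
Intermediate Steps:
$Q{\left(q,k \right)} = -90$ ($Q{\left(q,k \right)} = \left(-15\right) 6 = -90$)
$v = \sqrt{2153}$ ($v = \sqrt{2243 - 90} = \sqrt{2153} \approx 46.4$)
$a - v = 3595 - \sqrt{2153}$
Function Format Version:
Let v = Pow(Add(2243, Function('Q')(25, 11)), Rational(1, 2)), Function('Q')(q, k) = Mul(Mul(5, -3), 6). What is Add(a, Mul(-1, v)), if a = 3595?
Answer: Add(3595, Mul(-1, Pow(2153, Rational(1, 2)))) ≈ 3548.6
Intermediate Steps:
Function('Q')(q, k) = -90 (Function('Q')(q, k) = Mul(-15, 6) = -90)
v = Pow(2153, Rational(1, 2)) (v = Pow(Add(2243, -90), Rational(1, 2)) = Pow(2153, Rational(1, 2)) ≈ 46.400)
Add(a, Mul(-1, v)) = Add(3595, Mul(-1, Pow(2153, Rational(1, 2))))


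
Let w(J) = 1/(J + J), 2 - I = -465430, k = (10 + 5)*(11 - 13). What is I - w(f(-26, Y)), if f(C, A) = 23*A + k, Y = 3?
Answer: 36303695/78 ≈ 4.6543e+5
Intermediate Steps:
k = -30 (k = 15*(-2) = -30)
I = 465432 (I = 2 - 1*(-465430) = 2 + 465430 = 465432)
f(C, A) = -30 + 23*A (f(C, A) = 23*A - 30 = -30 + 23*A)
w(J) = 1/(2*J)
I - w(f(-26, Y)) = 465432 - 1/(2*(-30 + 23*3)) = 465432 - 1/(2*(-30 + 69)) = 465432 - 1/(2*39) = 465432 - 1*1/78 = 465432 - 1/78 = 36303695/78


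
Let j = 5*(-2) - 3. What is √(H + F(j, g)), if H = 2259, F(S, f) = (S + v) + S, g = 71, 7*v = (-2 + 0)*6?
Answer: √109333/7 ≈ 47.237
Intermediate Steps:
v = -12/7 (v = ((-2 + 0)*6)/7 = (-2*6)/7 = (⅐)*(-12) = -12/7 ≈ -1.7143)
j = -13 (j = -10 - 3 = -13)
F(S, f) = -12/7 + 2*S (F(S, f) = (S - 12/7) + S = (-12/7 + S) + S = -12/7 + 2*S)
√(H + F(j, g)) = √(2259 + (-12/7 + 2*(-13))) = √(2259 + (-12/7 - 26)) = √(2259 - 194/7) = √(15619/7) = √109333/7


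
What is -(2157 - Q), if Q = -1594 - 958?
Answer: -4709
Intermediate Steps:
Q = -2552
-(2157 - Q) = -(2157 - 1*(-2552)) = -(2157 + 2552) = -1*4709 = -4709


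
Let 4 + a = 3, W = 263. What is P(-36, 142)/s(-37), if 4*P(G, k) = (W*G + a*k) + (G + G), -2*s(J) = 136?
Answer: 4841/136 ≈ 35.596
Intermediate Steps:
s(J) = -68 (s(J) = -½*136 = -68)
a = -1 (a = -4 + 3 = -1)
P(G, k) = -k/4 + 265*G/4 (P(G, k) = ((263*G - k) + (G + G))/4 = ((-k + 263*G) + 2*G)/4 = (-k + 265*G)/4 = -k/4 + 265*G/4)
P(-36, 142)/s(-37) = (-¼*142 + (265/4)*(-36))/(-68) = (-71/2 - 2385)*(-1/68) = -4841/2*(-1/68) = 4841/136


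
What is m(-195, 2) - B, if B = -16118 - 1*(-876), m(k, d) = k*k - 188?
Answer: 53079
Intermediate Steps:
m(k, d) = -188 + k² (m(k, d) = k² - 188 = -188 + k²)
B = -15242 (B = -16118 + 876 = -15242)
m(-195, 2) - B = (-188 + (-195)²) - 1*(-15242) = (-188 + 38025) + 15242 = 37837 + 15242 = 53079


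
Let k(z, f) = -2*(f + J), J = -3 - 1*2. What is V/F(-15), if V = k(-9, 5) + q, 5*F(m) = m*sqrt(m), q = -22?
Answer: -22*I*sqrt(15)/45 ≈ -1.8935*I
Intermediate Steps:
J = -5 (J = -3 - 2 = -5)
F(m) = m**(3/2)/5 (F(m) = (m*sqrt(m))/5 = m**(3/2)/5)
k(z, f) = 10 - 2*f (k(z, f) = -2*(f - 5) = -2*(-5 + f) = 10 - 2*f)
V = -22 (V = (10 - 2*5) - 22 = (10 - 10) - 22 = 0 - 22 = -22)
V/F(-15) = -22*I*sqrt(15)/45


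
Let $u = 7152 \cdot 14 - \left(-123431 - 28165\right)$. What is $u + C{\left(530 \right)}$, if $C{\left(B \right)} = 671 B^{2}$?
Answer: $188735624$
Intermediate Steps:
$u = 251724$ ($u = 100128 - -151596 = 100128 + 151596 = 251724$)
$u + C{\left(530 \right)} = 251724 + 671 \cdot 530^{2} = 251724 + 671 \cdot 280900 = 251724 + 188483900 = 188735624$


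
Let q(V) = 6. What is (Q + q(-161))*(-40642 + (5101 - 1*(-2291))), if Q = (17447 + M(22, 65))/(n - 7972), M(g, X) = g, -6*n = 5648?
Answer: -51315675/382 ≈ -1.3433e+5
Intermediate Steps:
n = -2824/3 (n = -⅙*5648 = -2824/3 ≈ -941.33)
Q = -52407/26740 (Q = (17447 + 22)/(-2824/3 - 7972) = 17469/(-26740/3) = 17469*(-3/26740) = -52407/26740 ≈ -1.9599)
(Q + q(-161))*(-40642 + (5101 - 1*(-2291))) = (-52407/26740 + 6)*(-40642 + (5101 - 1*(-2291))) = 108033*(-40642 + (5101 + 2291))/26740 = 108033*(-40642 + 7392)/26740 = (108033/26740)*(-33250) = -51315675/382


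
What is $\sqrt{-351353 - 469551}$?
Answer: $2 i \sqrt{205226} \approx 906.04 i$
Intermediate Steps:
$\sqrt{-351353 - 469551} = \sqrt{-820904} = 2 i \sqrt{205226}$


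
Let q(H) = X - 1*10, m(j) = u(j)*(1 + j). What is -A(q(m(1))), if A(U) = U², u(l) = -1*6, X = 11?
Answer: -1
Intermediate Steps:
u(l) = -6
m(j) = -6 - 6*j (m(j) = -6*(1 + j) = -6 - 6*j)
q(H) = 1 (q(H) = 11 - 1*10 = 11 - 10 = 1)
-A(q(m(1))) = -1*1² = -1*1 = -1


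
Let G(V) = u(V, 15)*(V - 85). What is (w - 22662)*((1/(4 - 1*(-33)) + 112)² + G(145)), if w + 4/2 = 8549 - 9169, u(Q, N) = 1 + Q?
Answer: -679274959060/1369 ≈ -4.9618e+8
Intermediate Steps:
G(V) = (1 + V)*(-85 + V) (G(V) = (1 + V)*(V - 85) = (1 + V)*(-85 + V))
w = -622 (w = -2 + (8549 - 9169) = -2 - 620 = -622)
(w - 22662)*((1/(4 - 1*(-33)) + 112)² + G(145)) = (-622 - 22662)*((1/(4 - 1*(-33)) + 112)² + (1 + 145)*(-85 + 145)) = -23284*((1/(4 + 33) + 112)² + 146*60) = -23284*((1/37 + 112)² + 8760) = -23284*((4145/37)² + 8760) = -23284*(17181025/1369 + 8760) = -23284*29173465/1369 = -679274959060/1369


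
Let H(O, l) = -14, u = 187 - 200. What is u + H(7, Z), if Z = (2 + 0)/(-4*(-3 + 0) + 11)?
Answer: -27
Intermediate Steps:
Z = 2/23 (Z = 2/(-4*(-3) + 11) = 2/(12 + 11) = 2/23 ≈ 0.086957)
u = -13
u + H(7, Z) = -13 - 14 = -27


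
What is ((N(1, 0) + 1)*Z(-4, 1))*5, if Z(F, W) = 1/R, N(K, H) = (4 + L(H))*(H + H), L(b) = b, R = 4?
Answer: 5/4 ≈ 1.2500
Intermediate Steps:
N(K, H) = 2*H*(4 + H) (N(K, H) = (4 + H)*(H + H) = (4 + H)*(2*H) = 2*H*(4 + H))
Z(F, W) = ¼ (Z(F, W) = 1/4 = ¼)
((N(1, 0) + 1)*Z(-4, 1))*5 = ((2*0*(4 + 0) + 1)*(¼))*5 = ((2*0*4 + 1)*(¼))*5 = ((0 + 1)*(¼))*5 = (1*(¼))*5 = (¼)*5 = 5/4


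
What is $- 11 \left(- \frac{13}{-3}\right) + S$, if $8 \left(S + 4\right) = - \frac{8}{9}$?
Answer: $- \frac{466}{9} \approx -51.778$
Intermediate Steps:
$S = - \frac{37}{9}$ ($S = -4 + \frac{\left(-8\right) \frac{1}{9}}{8} = -4 + \frac{1}{8} \left(- \frac{8}{9}\right) = -4 - \frac{1}{9} = - \frac{37}{9} \approx -4.1111$)
$- 11 \left(- \frac{13}{-3}\right) + S = - 11 \left(- \frac{13}{-3}\right) - \frac{37}{9} = - 11 \left(\left(-13\right) \left(- \frac{1}{3}\right)\right) - \frac{37}{9} = \left(-11\right) \frac{13}{3} - \frac{37}{9} = - \frac{143}{3} - \frac{37}{9} = - \frac{466}{9}$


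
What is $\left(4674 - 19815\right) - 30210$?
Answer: $-45351$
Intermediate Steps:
$\left(4674 - 19815\right) - 30210 = -15141 - 30210 = -45351$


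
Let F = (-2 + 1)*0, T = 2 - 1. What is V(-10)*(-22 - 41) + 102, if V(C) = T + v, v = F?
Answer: 39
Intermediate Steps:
T = 1
F = 0 (F = -1*0 = 0)
v = 0
V(C) = 1 (V(C) = 1 + 0 = 1)
V(-10)*(-22 - 41) + 102 = 1*(-22 - 41) + 102 = 1*(-63) + 102 = -63 + 102 = 39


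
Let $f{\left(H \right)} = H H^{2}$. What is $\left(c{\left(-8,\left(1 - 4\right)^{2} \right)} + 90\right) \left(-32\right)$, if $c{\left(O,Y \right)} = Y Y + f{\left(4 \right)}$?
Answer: $-7520$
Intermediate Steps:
$f{\left(H \right)} = H^{3}$
$c{\left(O,Y \right)} = 64 + Y^{2}$ ($c{\left(O,Y \right)} = Y Y + 4^{3} = Y^{2} + 64 = 64 + Y^{2}$)
$\left(c{\left(-8,\left(1 - 4\right)^{2} \right)} + 90\right) \left(-32\right) = \left(\left(64 + \left(\left(1 - 4\right)^{2}\right)^{2}\right) + 90\right) \left(-32\right) = \left(\left(64 + \left(\left(-3\right)^{2}\right)^{2}\right) + 90\right) \left(-32\right) = \left(\left(64 + 9^{2}\right) + 90\right) \left(-32\right) = \left(\left(64 + 81\right) + 90\right) \left(-32\right) = \left(145 + 90\right) \left(-32\right) = 235 \left(-32\right) = -7520$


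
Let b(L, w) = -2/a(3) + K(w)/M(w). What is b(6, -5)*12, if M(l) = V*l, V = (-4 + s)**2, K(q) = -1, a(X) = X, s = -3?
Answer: -1948/245 ≈ -7.9510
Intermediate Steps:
V = 49 (V = (-4 - 3)**2 = (-7)**2 = 49)
M(l) = 49*l
b(L, w) = -2/3 - 1/(49*w)
b(6, -5)*12 = ((1/147)*(-3 - 98*(-5))/(-5))*12 = ((1/147)*(-1/5)*(-3 + 490))*12 = ((1/147)*(-1/5)*487)*12 = -487/735*12 = -1948/245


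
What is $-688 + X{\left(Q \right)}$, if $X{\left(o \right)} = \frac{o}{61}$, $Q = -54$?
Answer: $- \frac{42022}{61} \approx -688.88$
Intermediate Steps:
$X{\left(o \right)} = \frac{o}{61}$ ($X{\left(o \right)} = o \frac{1}{61} = \frac{o}{61}$)
$-688 + X{\left(Q \right)} = -688 + \frac{1}{61} \left(-54\right) = -688 - \frac{54}{61} = - \frac{42022}{61}$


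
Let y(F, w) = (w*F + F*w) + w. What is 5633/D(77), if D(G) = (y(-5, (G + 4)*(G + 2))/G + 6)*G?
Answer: -5633/57129 ≈ -0.098601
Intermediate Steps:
y(F, w) = w + 2*F*w (y(F, w) = (F*w + F*w) + w = 2*F*w + w = w + 2*F*w)
D(G) = G*(6 - 9*(2 + G)*(4 + G)/G) (D(G) = ((((G + 4)*(G + 2))*(1 + 2*(-5)))/G + 6)*G = ((((4 + G)*(2 + G))*(1 - 10))/G + 6)*G = ((((2 + G)*(4 + G))*(-9))/G + 6)*G = ((-9*(2 + G)*(4 + G))/G + 6)*G = (-9*(2 + G)*(4 + G)/G + 6)*G = (6 - 9*(2 + G)*(4 + G)/G)*G = G*(6 - 9*(2 + G)*(4 + G)/G))
5633/D(77) = 5633/(-72 - 48*77 - 9*77²) = 5633/(-72 - 3696 - 9*5929) = 5633/(-72 - 3696 - 53361) = 5633/(-57129) = 5633*(-1/57129) = -5633/57129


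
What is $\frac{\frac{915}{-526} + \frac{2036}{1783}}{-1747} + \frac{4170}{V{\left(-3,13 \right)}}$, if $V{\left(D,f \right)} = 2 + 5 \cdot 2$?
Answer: $\frac{284678869897}{819218963} \approx 347.5$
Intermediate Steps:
$V{\left(D,f \right)} = 12$ ($V{\left(D,f \right)} = 2 + 10 = 12$)
$\frac{\frac{915}{-526} + \frac{2036}{1783}}{-1747} + \frac{4170}{V{\left(-3,13 \right)}} = \frac{\frac{915}{-526} + \frac{2036}{1783}}{-1747} + \frac{4170}{12} = \left(915 \left(- \frac{1}{526}\right) + 2036 \cdot \frac{1}{1783}\right) \left(- \frac{1}{1747}\right) + 4170 \cdot \frac{1}{12} = \left(- \frac{915}{526} + \frac{2036}{1783}\right) \left(- \frac{1}{1747}\right) + \frac{695}{2} = \left(- \frac{560509}{937858}\right) \left(- \frac{1}{1747}\right) + \frac{695}{2} = \frac{560509}{1638437926} + \frac{695}{2} = \frac{284678869897}{819218963}$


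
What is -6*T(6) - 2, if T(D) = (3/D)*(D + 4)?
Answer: -32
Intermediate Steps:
T(D) = 3*(4 + D)/D (T(D) = (3/D)*(4 + D) = 3*(4 + D)/D)
-6*T(6) - 2 = -6*(3 + 12/6) - 2 = -6*(3 + 12*(⅙)) - 2 = -6*(3 + 2) - 2 = -6*5 - 2 = -30 - 2 = -32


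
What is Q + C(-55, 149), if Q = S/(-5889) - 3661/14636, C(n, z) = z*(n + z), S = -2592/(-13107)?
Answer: 1758049543954617/125523414692 ≈ 14006.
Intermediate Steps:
S = 864/4369 (S = -2592*(-1/13107) = 864/4369 ≈ 0.19776)
Q = -31402221535/125523414692 (Q = (864/4369)/(-5889) - 3661/14636 = (864/4369)*(-1/5889) - 3661*1/14636 = -288/8576347 - 3661/14636 = -31402221535/125523414692 ≈ -0.25017)
Q + C(-55, 149) = -31402221535/125523414692 + 149*(-55 + 149) = -31402221535/125523414692 + 149*94 = -31402221535/125523414692 + 14006 = 1758049543954617/125523414692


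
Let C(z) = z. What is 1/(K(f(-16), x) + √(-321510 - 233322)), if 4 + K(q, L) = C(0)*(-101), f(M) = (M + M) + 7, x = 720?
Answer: -1/138712 - 3*I*√3853/138712 ≈ -7.2092e-6 - 0.0013425*I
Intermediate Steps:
f(M) = 7 + 2*M (f(M) = 2*M + 7 = 7 + 2*M)
K(q, L) = -4 (K(q, L) = -4 + 0*(-101) = -4 + 0 = -4)
1/(K(f(-16), x) + √(-321510 - 233322)) = 1/(-4 + √(-321510 - 233322)) = 1/(-4 + √(-554832)) = 1/(-4 + 12*I*√3853)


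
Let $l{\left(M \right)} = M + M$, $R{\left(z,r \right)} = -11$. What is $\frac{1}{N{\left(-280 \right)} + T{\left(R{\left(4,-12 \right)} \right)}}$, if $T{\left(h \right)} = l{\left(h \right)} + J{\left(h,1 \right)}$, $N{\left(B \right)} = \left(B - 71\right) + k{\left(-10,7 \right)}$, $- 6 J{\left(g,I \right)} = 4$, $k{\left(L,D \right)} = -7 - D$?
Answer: $- \frac{3}{1163} \approx -0.0025795$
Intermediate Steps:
$J{\left(g,I \right)} = - \frac{2}{3}$ ($J{\left(g,I \right)} = \left(- \frac{1}{6}\right) 4 = - \frac{2}{3}$)
$l{\left(M \right)} = 2 M$
$N{\left(B \right)} = -85 + B$ ($N{\left(B \right)} = \left(B - 71\right) - 14 = \left(-71 + B\right) - 14 = -85 + B$)
$T{\left(h \right)} = - \frac{2}{3} + 2 h$ ($T{\left(h \right)} = 2 h - \frac{2}{3} = - \frac{2}{3} + 2 h$)
$\frac{1}{N{\left(-280 \right)} + T{\left(R{\left(4,-12 \right)} \right)}} = \frac{1}{\left(-85 - 280\right) + \left(- \frac{2}{3} + 2 \left(-11\right)\right)} = \frac{1}{-365 - \frac{68}{3}} = \frac{1}{- \frac{1163}{3}} = - \frac{3}{1163}$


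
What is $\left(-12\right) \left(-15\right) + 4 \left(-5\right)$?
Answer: $160$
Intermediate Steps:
$\left(-12\right) \left(-15\right) + 4 \left(-5\right) = 180 - 20 = 160$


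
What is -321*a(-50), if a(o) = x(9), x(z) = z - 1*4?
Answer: -1605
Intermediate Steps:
x(z) = -4 + z (x(z) = z - 4 = -4 + z)
a(o) = 5 (a(o) = -4 + 9 = 5)
-321*a(-50) = -321*5 = -1605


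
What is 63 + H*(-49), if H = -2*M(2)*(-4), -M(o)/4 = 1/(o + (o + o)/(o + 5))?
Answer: 6055/9 ≈ 672.78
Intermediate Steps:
M(o) = -4/(o + 2*o/(5 + o)) (M(o) = -4/(o + (o + o)/(o + 5)) = -4/(o + (2*o)/(5 + o)) = -4/(o + 2*o/(5 + o)))
H = -112/9 (H = -8*(-5 - 1*2)/(2*(7 + 2))*(-4) = -8*(-5 - 2)/(2*9)*(-4) = -8*(-7)/(2*9)*(-4) = -2*(-14/9)*(-4) = (28/9)*(-4) = -112/9 ≈ -12.444)
63 + H*(-49) = 63 - 112/9*(-49) = 63 + 5488/9 = 6055/9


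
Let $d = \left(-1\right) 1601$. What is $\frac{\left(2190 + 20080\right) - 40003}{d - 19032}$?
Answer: $\frac{17733}{20633} \approx 0.85945$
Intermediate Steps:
$d = -1601$
$\frac{\left(2190 + 20080\right) - 40003}{d - 19032} = \frac{\left(2190 + 20080\right) - 40003}{-1601 - 19032} = \frac{22270 - 40003}{-20633} = \left(-17733\right) \left(- \frac{1}{20633}\right) = \frac{17733}{20633}$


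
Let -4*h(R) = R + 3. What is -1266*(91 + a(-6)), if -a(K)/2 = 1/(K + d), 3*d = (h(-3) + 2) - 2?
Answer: -115628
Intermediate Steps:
h(R) = -¾ - R/4 (h(R) = -(R + 3)/4 = -(3 + R)/4 = -¾ - R/4)
d = 0 (d = (((-¾ - ¼*(-3)) + 2) - 2)/3 = (((-¾ + ¾) + 2) - 2)/3 = ((0 + 2) - 2)/3 = (2 - 2)/3 = (⅓)*0 = 0)
a(K) = -2/K (a(K) = -2/(K + 0) = -2/K)
-1266*(91 + a(-6)) = -1266*(91 - 2/(-6)) = -1266*(91 - 2*(-⅙)) = -1266*(91 + ⅓) = -1266*274/3 = -115628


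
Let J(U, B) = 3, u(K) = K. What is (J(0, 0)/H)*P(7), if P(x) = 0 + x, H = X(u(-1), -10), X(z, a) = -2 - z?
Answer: -21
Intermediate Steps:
H = -1 (H = -2 - 1*(-1) = -2 + 1 = -1)
P(x) = x
(J(0, 0)/H)*P(7) = (3/(-1))*7 = (3*(-1))*7 = -3*7 = -21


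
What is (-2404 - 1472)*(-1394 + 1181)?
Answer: 825588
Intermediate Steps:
(-2404 - 1472)*(-1394 + 1181) = -3876*(-213) = 825588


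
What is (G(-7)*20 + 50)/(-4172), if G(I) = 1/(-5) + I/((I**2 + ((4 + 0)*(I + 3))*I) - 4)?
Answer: -3541/327502 ≈ -0.010812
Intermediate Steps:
G(I) = -1/5 + I/(-4 + I**2 + I*(12 + 4*I)) (G(I) = 1*(-1/5) + I/((I**2 + (4*(3 + I))*I) - 4) = -1/5 + I/((I**2 + (12 + 4*I)*I) - 4) = -1/5 + I/((I**2 + I*(12 + 4*I)) - 4) = -1/5 + I/(-4 + I**2 + I*(12 + 4*I)))
(G(-7)*20 + 50)/(-4172) = (((4 - 7*(-7) - 5*(-7)**2)/(5*(-4 + 5*(-7)**2 + 12*(-7))))*20 + 50)/(-4172) = (((4 + 49 - 5*49)/(5*(-4 + 5*49 - 84)))*20 + 50)*(-1/4172) = (((4 + 49 - 245)/(5*(-4 + 245 - 84)))*20 + 50)*(-1/4172) = (((1/5)*(-192)/157)*20 + 50)*(-1/4172) = (((1/5)*(1/157)*(-192))*20 + 50)*(-1/4172) = (-192/785*20 + 50)*(-1/4172) = (-768/157 + 50)*(-1/4172) = (7082/157)*(-1/4172) = -3541/327502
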